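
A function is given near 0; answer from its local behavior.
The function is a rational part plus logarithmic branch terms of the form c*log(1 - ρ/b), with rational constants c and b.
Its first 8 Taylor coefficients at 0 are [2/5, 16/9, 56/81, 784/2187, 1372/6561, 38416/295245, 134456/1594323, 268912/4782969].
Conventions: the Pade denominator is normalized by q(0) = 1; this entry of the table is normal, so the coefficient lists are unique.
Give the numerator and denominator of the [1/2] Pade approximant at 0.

Taylor coefficients needed (read off): a_0 = 2/5, a_1 = 16/9, a_2 = 56/81, a_3 = 784/2187.
Write the denominator as Q(ρ) = 1 + q1*ρ + q2*ρ^2. Requiring Q*f - P = O(ρ^4) with deg P <= 1 kills the coefficients of ρ^2..ρ^3 in Q*f:
  ρ^2: a_2 + q1*a_1 + q2*a_0 = 0, i.e. 56/81 + (16/9)*q1 + (2/5)*q2 = 0.
  ρ^3: a_3 + q1*a_2 + q2*a_1 = 0, i.e. 784/2187 + (56/81)*q1 + (16/9)*q2 = 0.
Solving this linear system: q1 = -742/1971, q2 = -980/17739.
The numerator is Q*f truncated at degree 1: P0 = a_0 = 2/5; P1 = a_1 + q1*a_0 = 16036/9855.

The Pade approximant has numerator coefficients [2/5, 16036/9855]; denominator coefficients [1, -742/1971, -980/17739].


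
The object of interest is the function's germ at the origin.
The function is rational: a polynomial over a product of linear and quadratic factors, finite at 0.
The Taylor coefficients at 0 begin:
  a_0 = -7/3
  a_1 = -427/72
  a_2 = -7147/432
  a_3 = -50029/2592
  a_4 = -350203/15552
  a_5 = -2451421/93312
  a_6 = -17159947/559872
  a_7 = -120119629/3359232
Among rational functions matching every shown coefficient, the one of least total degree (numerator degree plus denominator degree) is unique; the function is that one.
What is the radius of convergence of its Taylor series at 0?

The radius of convergence is 6/7.

No rational of total degree below 3 reproduces all 8 coefficients; solving the [2/1] Pade equations on them gives f(ψ) = (33*ψ**2/4 + 11*ψ/4 + 2)/(ψ - 6/7), whose expansion matches every shown term.
Denominator factor (ψ - 6/7): pole of order 1 at 6/7, modulus 6/7.
The radius of convergence is the smallest modulus among the singular points: 6/7.


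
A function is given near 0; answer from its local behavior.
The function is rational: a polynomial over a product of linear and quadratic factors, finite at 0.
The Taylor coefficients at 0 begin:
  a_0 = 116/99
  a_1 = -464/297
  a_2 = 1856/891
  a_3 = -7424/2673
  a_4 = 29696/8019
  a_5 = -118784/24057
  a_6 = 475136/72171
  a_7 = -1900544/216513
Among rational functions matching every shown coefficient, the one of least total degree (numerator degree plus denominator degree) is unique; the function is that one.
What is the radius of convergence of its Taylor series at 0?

No rational of total degree below 1 reproduces all 8 coefficients; solving the [0/1] Pade equations on them gives f(δ) = 29/(33*(δ + 3/4)), whose expansion matches every shown term.
Denominator factor (δ + 3/4): pole of order 1 at -3/4, modulus 3/4.
The radius of convergence is the smallest modulus among the singular points: 3/4.

The radius of convergence is 3/4.


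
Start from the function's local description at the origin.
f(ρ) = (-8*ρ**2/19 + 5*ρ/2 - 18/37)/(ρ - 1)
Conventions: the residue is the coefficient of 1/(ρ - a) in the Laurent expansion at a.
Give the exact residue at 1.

The residue is 2239/1406.

At the order-1 pole 1 set g(ρ) = (ρ - (1))*f(ρ) = -8*ρ**2/19 + 5*ρ/2 - 18/37.
Simple pole: residue = g(a) at a = 1, which is 2239/1406.


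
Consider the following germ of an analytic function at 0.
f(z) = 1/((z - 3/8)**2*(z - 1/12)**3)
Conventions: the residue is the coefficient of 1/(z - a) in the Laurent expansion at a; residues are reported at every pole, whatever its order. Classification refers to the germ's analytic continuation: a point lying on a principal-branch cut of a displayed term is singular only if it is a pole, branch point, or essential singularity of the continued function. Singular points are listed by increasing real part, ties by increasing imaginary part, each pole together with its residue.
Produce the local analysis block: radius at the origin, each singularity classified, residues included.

Radius of convergence at 0: 1/12.
At 1/12: a pole of order 3; residue 995328/2401.
At 3/8: a pole of order 2; residue -995328/2401.

Denominator factor (z - 3/8)^2: pole of order 2 at 3/8, modulus 3/8.
Denominator factor (z - 1/12)^3: pole of order 3 at 1/12, modulus 1/12.
The radius of convergence is the smallest modulus among the singular points: 1/12.
At the order-3 pole 1/12 set g(z) = (z - (1/12))^3*f(z) = (z - 3/8)**(-2).
Order-3 pole: residue = g''(a)/2; g''(1/12) = 1990656/2401, so the residue is 995328/2401.
At the order-2 pole 3/8 set g(z) = (z - (3/8))^2*f(z) = (z - 1/12)**(-3).
Order-2 pole: residue = g'(a); g'(3/8) = -995328/2401, so the residue is -995328/2401.
List the singular points by increasing real part (a conjugate pair: the negative imaginary part first).


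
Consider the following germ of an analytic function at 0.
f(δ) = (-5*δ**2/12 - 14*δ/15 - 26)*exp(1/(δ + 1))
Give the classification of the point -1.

The exponent 1/(δ - (-1)) has a pole at -1, so exp(1/(δ - (-1))) takes every nonzero value near it: an essential singularity (not a pole of any order).

The point is an essential singularity.


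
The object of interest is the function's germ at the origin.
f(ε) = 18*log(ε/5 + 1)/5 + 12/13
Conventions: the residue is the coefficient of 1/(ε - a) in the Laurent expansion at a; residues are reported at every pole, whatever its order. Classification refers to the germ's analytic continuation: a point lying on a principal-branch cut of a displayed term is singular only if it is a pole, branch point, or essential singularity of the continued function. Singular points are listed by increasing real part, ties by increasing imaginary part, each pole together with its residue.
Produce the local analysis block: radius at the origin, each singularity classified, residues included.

Branch term (18/5)*log(1 - ε/(-5)): its argument vanishes at ε = -5, a logarithmic branch point, modulus 5.
The radius of convergence is the smallest modulus among the singular points: 5.

Radius of convergence at 0: 5.
At -5: a logarithmic branch point.


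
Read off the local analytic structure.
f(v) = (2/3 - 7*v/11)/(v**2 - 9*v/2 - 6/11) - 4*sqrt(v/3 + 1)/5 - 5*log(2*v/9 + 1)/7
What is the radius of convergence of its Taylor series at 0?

The radius of convergence is -9/4 + (1/44)*sqrt(10857).

Denominator factor (v**2 - 9*v/2 - 6/11): discriminant 987/44, real irrational roots 9/4 + (1/44)*sqrt(10857) and 9/4 - (1/44)*sqrt(10857); poles of order 1, moduli 9/4 + (1/44)*sqrt(10857) and -9/4 + (1/44)*sqrt(10857).
Branch term (-5/7)*log(1 - v/(-9/2)): its argument vanishes at v = -9/2, a logarithmic branch point, modulus 9/2.
Branch term (-4/5)*sqrt(1 - v/(-3)): its argument vanishes at v = -3, a square-root branch point, modulus 3.
The radius of convergence is the smallest modulus among the singular points: -9/4 + (1/44)*sqrt(10857).


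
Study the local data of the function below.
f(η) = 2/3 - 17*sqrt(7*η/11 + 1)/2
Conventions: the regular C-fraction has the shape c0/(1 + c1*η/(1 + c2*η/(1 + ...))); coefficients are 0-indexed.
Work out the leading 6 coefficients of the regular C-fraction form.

Taylor coefficients (expand at 0): a_0 = -47/6, a_1 = -119/44, a_2 = 833/1936, a_3 = -5831/42592, a_4 = 204085/3748096, a_5 = -2000033/82458112.
c0 = a_0 = -47/6. Peel one level at a time: if S = 1 + c*η/S' with S'(0) = 1, then c is the η-coefficient of S and S' = c*η/(S - 1).
S_1 = c0/f = 1 + (-357/1034)*η + (372351/2138312)*η^2 + ...; c1 = -357/1034.
S_2 = c1*η/(S_1 - 1) = 1 + (1043/2068)*η + (-49/1936)*η^2 + ...; c2 = 1043/2068.
S_3 = c2*η/(S_2 - 1) = 1 + (329/6556)*η + (-578053/42981136)*η^2 + ...; c3 = 329/6556.
S_4 = c3*η/(S_3 - 1) = 1 + (1757/6556)*η + (-49/1936)*η^2 + ...; c4 = 1757/6556.
S_5 = c4*η/(S_4 - 1) = 1 + (1043/11044)*η + ...; c5 = 1043/11044.

The regular C-fraction coefficients are [-47/6, -357/1034, 1043/2068, 329/6556, 1757/6556, 1043/11044].


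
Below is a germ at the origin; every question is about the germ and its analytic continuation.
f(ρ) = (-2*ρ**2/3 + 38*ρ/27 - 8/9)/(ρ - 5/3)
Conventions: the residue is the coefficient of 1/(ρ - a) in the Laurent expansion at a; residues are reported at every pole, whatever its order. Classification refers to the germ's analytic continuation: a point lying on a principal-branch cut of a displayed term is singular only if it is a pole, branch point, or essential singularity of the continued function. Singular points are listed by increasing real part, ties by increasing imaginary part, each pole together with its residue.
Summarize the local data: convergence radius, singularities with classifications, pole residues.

Denominator factor (ρ - 5/3): pole of order 1 at 5/3, modulus 5/3.
The radius of convergence is the smallest modulus among the singular points: 5/3.
At the order-1 pole 5/3 set g(ρ) = (ρ - (5/3))*f(ρ) = -2*ρ**2/3 + 38*ρ/27 - 8/9.
Simple pole: residue = g(a) at a = 5/3, which is -32/81.

Radius of convergence at 0: 5/3.
At 5/3: a pole of order 1; residue -32/81.


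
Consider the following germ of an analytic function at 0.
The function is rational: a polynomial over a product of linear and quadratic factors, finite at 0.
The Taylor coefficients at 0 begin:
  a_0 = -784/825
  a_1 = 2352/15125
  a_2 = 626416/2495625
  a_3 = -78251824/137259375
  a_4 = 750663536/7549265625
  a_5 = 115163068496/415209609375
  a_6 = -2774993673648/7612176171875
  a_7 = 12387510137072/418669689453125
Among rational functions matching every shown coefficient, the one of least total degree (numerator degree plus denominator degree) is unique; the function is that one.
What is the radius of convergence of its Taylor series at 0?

The radius of convergence is (1/2)*sqrt(5).

No rational of total degree below 3 reproduces all 8 coefficients; solving the [0/3] Pade equations on them gives f(ζ) = 28/(15*(ζ - 11/7)*(ζ**2 + ζ + 5/4)), whose expansion matches every shown term.
Denominator factor (ζ**2 + ζ + 5/4): discriminant -4, complex-conjugate roots (-1/2) + (1)*i and (-1/2) - (1)*i; poles of order 1, moduli (1/2)*sqrt(5) and (1/2)*sqrt(5).
Denominator factor (ζ - 11/7): pole of order 1 at 11/7, modulus 11/7.
The radius of convergence is the smallest modulus among the singular points: (1/2)*sqrt(5).


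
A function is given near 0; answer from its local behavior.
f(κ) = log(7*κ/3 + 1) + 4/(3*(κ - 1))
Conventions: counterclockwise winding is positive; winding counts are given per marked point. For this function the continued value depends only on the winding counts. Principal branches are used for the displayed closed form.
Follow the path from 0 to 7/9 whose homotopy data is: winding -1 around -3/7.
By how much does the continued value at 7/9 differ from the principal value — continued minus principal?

The rational part is single-valued and drops out of the difference; each branch term changes only by its own monodromy.
(1)*log(1 - κ/(-3/7)): each positive loop around -3/7 adds 2*pi*i to the log, so winding -1 contributes (1)*(-1)*2*pi*i = -(2)*pi*i.
Summing the contributions at κ = 7/9 gives -(2)*pi*i.

Continued minus principal equals -(2)*pi*i.


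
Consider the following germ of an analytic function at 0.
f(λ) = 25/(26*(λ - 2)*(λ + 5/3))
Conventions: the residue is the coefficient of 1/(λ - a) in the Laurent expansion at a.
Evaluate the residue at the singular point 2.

At the order-1 pole 2 set g(λ) = (λ - (2))*f(λ) = 25/(26*(λ + 5/3)).
Simple pole: residue = g(a) at a = 2, which is 75/286.

The residue is 75/286.


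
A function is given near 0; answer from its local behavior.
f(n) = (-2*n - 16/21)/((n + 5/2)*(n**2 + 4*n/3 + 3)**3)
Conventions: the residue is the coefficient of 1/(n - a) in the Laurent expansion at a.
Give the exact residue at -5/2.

At the order-1 pole -5/2 set g(n) = (n - (-5/2))*f(n) = (-2*n - 16/21)/(n**2 + 4*n/3 + 3)**3.
Simple pole: residue = g(a) at a = -5/2, which is 51264/2505377.

The residue is 51264/2505377.


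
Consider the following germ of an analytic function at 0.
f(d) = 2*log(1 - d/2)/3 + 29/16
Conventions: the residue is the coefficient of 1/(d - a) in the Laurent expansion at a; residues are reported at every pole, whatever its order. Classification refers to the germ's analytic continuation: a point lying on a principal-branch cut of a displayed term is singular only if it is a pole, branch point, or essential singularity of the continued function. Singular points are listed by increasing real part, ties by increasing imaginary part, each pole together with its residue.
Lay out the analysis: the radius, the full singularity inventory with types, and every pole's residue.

Branch term (2/3)*log(1 - d/(2)): its argument vanishes at d = 2, a logarithmic branch point, modulus 2.
The radius of convergence is the smallest modulus among the singular points: 2.

Radius of convergence at 0: 2.
At 2: a logarithmic branch point.


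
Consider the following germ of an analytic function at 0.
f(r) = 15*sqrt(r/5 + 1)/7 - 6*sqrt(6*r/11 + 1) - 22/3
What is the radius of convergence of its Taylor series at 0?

Branch term (15/7)*sqrt(1 - r/(-5)): its argument vanishes at r = -5, a square-root branch point, modulus 5.
Branch term (-6)*sqrt(1 - r/(-11/6)): its argument vanishes at r = -11/6, a square-root branch point, modulus 11/6.
The radius of convergence is the smallest modulus among the singular points: 11/6.

The radius of convergence is 11/6.


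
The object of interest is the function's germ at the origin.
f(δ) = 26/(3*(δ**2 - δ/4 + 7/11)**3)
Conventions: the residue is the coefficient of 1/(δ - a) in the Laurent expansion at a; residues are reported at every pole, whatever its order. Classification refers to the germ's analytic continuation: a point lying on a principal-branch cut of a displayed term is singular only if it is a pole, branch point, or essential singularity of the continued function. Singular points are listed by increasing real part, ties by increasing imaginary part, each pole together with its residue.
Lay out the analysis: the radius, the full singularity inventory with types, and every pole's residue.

Denominator factor (δ**2 - δ/4 + 7/11)^3: discriminant -437/176, complex-conjugate roots (1/8) + ((1/88)*sqrt(4807))*i and (1/8) - ((1/88)*sqrt(4807))*i; poles of order 3, moduli (1/11)*sqrt(77) and (1/11)*sqrt(77).
The radius of convergence is the smallest modulus among the singular points: (1/11)*sqrt(77).
The factor δ**2 - δ/4 + 7/11 splits as (δ - a)(δ - a') with a = (1/8) - ((1/88)*sqrt(4807))*i, a' = (1/8) + ((1/88)*sqrt(4807))*i. At the order-3 pole a set g(δ) = (δ - a)^3*f(δ) = [26/3] / (δ - a')^3.
Order-3 pole: residue = g''(a)/2; g''((1/8) - ((1/88)*sqrt(4807))*i) = ((12886016/83453453)*sqrt(4807))*i, so the residue is ((6443008/83453453)*sqrt(4807))*i.
The factor δ**2 - δ/4 + 7/11 splits as (δ - a)(δ - a') with a = (1/8) + ((1/88)*sqrt(4807))*i, a' = (1/8) - ((1/88)*sqrt(4807))*i. At the order-3 pole a set g(δ) = (δ - a)^3*f(δ) = [26/3] / (δ - a')^3.
Order-3 pole: residue = g''(a)/2; g''((1/8) + ((1/88)*sqrt(4807))*i) = -((12886016/83453453)*sqrt(4807))*i, so the residue is -((6443008/83453453)*sqrt(4807))*i.
List the singular points by increasing real part (a conjugate pair: the negative imaginary part first).

Radius of convergence at 0: (1/11)*sqrt(77).
At (1/8) - ((1/88)*sqrt(4807))*i: a pole of order 3; residue ((6443008/83453453)*sqrt(4807))*i.
At (1/8) + ((1/88)*sqrt(4807))*i: a pole of order 3; residue -((6443008/83453453)*sqrt(4807))*i.


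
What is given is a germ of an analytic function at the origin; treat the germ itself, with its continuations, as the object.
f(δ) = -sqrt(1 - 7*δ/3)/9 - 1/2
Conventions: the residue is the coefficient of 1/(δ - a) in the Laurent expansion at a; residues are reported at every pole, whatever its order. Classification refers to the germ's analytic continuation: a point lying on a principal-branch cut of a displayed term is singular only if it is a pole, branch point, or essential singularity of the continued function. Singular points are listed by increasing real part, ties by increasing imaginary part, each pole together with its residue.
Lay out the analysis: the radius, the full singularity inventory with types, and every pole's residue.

Radius of convergence at 0: 3/7.
At 3/7: an algebraic (square-root) branch point.

Branch term (-1/9)*sqrt(1 - δ/(3/7)): its argument vanishes at δ = 3/7, a square-root branch point, modulus 3/7.
The radius of convergence is the smallest modulus among the singular points: 3/7.


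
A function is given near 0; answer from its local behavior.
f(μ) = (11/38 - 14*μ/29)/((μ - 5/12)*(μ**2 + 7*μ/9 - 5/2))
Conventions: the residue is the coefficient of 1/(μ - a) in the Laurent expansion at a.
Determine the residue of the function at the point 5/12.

The residue is -21024/476615.

At the order-1 pole 5/12 set g(μ) = (μ - (5/12))*f(μ) = (11/38 - 14*μ/29)/(μ**2 + 7*μ/9 - 5/2).
Simple pole: residue = g(a) at a = 5/12, which is -21024/476615.


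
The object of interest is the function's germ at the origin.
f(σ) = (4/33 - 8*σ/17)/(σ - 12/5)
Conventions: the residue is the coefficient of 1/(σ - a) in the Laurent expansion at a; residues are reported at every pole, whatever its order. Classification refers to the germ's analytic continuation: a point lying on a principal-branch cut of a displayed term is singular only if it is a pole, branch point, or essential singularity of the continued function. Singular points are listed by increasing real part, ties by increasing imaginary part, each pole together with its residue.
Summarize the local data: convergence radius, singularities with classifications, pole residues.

Denominator factor (σ - 12/5): pole of order 1 at 12/5, modulus 12/5.
The radius of convergence is the smallest modulus among the singular points: 12/5.
At the order-1 pole 12/5 set g(σ) = (σ - (12/5))*f(σ) = 4/33 - 8*σ/17.
Simple pole: residue = g(a) at a = 12/5, which is -2828/2805.

Radius of convergence at 0: 12/5.
At 12/5: a pole of order 1; residue -2828/2805.


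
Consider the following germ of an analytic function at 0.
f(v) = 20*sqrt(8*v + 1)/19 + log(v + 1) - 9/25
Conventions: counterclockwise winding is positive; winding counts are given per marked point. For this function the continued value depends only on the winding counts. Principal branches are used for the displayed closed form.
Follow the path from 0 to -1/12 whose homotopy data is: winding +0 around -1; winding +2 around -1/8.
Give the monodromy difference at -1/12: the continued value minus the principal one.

Continued minus principal equals 0.

The rational part is single-valued and drops out of the difference; each branch term changes only by its own monodromy.
(20/19)*sqrt(1 - v/(-1/8)): winding +2 is even, the square root returns to the same sheet, contribution 0.
(1)*log(1 - v/(-1)): winding 0 around -1, so this term returns to its principal value, contribution 0.
Summing the contributions at v = -1/12 gives 0.


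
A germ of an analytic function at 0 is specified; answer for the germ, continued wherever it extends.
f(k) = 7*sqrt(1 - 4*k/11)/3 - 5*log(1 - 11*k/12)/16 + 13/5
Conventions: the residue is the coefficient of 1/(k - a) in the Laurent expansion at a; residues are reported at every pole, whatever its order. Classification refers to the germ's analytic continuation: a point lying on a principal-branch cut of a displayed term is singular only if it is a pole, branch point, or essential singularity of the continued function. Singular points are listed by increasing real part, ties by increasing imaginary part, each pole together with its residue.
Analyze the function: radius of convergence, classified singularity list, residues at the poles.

Branch term (7/3)*sqrt(1 - k/(11/4)): its argument vanishes at k = 11/4, a square-root branch point, modulus 11/4.
Branch term (-5/16)*log(1 - k/(12/11)): its argument vanishes at k = 12/11, a logarithmic branch point, modulus 12/11.
The radius of convergence is the smallest modulus among the singular points: 12/11.
List the singular points by increasing real part (a conjugate pair: the negative imaginary part first).

Radius of convergence at 0: 12/11.
At 12/11: a logarithmic branch point.
At 11/4: an algebraic (square-root) branch point.


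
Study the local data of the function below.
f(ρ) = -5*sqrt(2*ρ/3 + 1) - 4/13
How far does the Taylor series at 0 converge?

Branch term (-5)*sqrt(1 - ρ/(-3/2)): its argument vanishes at ρ = -3/2, a square-root branch point, modulus 3/2.
The radius of convergence is the smallest modulus among the singular points: 3/2.

The radius of convergence is 3/2.


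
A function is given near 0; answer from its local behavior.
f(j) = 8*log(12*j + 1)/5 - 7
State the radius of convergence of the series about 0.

Branch term (8/5)*log(1 - j/(-1/12)): its argument vanishes at j = -1/12, a logarithmic branch point, modulus 1/12.
The radius of convergence is the smallest modulus among the singular points: 1/12.

The radius of convergence is 1/12.


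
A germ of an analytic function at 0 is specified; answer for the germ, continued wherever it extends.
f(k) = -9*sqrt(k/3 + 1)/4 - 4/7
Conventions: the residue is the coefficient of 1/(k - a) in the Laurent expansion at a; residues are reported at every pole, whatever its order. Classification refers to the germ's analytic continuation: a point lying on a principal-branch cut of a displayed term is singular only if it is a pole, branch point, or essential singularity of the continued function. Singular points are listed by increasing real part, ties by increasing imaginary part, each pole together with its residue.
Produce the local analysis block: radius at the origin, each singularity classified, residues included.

Branch term (-9/4)*sqrt(1 - k/(-3)): its argument vanishes at k = -3, a square-root branch point, modulus 3.
The radius of convergence is the smallest modulus among the singular points: 3.

Radius of convergence at 0: 3.
At -3: an algebraic (square-root) branch point.


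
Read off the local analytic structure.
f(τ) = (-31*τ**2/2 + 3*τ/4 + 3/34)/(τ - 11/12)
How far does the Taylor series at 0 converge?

The radius of convergence is 11/12.

Denominator factor (τ - 11/12): pole of order 1 at 11/12, modulus 11/12.
The radius of convergence is the smallest modulus among the singular points: 11/12.


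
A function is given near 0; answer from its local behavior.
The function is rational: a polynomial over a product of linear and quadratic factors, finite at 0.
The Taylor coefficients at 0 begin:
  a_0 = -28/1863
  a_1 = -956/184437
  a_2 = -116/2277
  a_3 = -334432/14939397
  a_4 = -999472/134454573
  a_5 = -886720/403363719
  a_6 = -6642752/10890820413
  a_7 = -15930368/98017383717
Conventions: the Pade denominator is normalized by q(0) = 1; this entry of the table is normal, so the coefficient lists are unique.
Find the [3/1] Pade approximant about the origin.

Taylor coefficients needed (read off): a_0 = -28/1863, a_1 = -956/184437, a_2 = -116/2277, a_3 = -334432/14939397, a_4 = -999472/134454573.
Write the denominator as Q(σ) = 1 + q1*σ. Requiring Q*f - P = O(σ^5) with deg P <= 3 kills the coefficients of σ^4..σ^4 in Q*f:
  σ^4: a_4 + q1*a_3 = 0, i.e. -999472/134454573 + (-334432/14939397)*q1 = 0.
Solving this linear system: q1 = -62467/188118.
The numerator is Q*f truncated at degree 3: P0 = a_0 = -28/1863; P1 = a_1 + q1*a_0 = -17678/91788147; P2 = a_2 + q1*a_1 = -853919138/17347959783; P3 = a_3 + q1*a_2 = -853919138/156131638047.

The Pade approximant has numerator coefficients [-28/1863, -17678/91788147, -853919138/17347959783, -853919138/156131638047]; denominator coefficients [1, -62467/188118].


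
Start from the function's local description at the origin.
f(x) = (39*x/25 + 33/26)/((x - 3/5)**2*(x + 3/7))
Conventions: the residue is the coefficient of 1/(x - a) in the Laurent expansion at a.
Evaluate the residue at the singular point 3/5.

The residue is -6377/11232.

At the order-2 pole 3/5 set g(x) = (x - (3/5))^2*f(x) = (39*x/25 + 33/26)/(x + 3/7).
Order-2 pole: residue = g'(a); g'(3/5) = -6377/11232, so the residue is -6377/11232.


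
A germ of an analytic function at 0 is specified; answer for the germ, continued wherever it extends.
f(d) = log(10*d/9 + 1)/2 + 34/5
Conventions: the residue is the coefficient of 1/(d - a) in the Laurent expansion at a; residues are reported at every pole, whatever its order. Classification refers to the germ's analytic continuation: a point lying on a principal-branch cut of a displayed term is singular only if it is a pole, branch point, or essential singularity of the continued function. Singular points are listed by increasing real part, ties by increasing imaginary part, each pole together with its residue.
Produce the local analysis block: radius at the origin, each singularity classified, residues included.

Radius of convergence at 0: 9/10.
At -9/10: a logarithmic branch point.

Branch term (1/2)*log(1 - d/(-9/10)): its argument vanishes at d = -9/10, a logarithmic branch point, modulus 9/10.
The radius of convergence is the smallest modulus among the singular points: 9/10.


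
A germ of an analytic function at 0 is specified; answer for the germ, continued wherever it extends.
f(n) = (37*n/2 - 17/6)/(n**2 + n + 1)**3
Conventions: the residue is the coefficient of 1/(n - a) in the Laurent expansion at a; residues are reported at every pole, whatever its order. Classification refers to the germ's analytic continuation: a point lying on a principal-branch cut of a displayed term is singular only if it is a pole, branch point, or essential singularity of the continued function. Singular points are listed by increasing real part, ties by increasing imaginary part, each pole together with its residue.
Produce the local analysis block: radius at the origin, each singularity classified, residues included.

Radius of convergence at 0: 1.
At (-1/2) - ((1/2)*sqrt(3))*i: a pole of order 3; residue -((145/54)*sqrt(3))*i.
At (-1/2) + ((1/2)*sqrt(3))*i: a pole of order 3; residue ((145/54)*sqrt(3))*i.

Denominator factor (n**2 + n + 1)^3: discriminant -3, complex-conjugate roots (-1/2) + ((1/2)*sqrt(3))*i and (-1/2) - ((1/2)*sqrt(3))*i; poles of order 3, moduli 1 and 1.
The radius of convergence is the smallest modulus among the singular points: 1.
The factor n**2 + n + 1 splits as (n - a)(n - a') with a = (-1/2) - ((1/2)*sqrt(3))*i, a' = (-1/2) + ((1/2)*sqrt(3))*i. At the order-3 pole a set g(n) = (n - a)^3*f(n) = [37*n/2 - 17/6] / (n - a')^3.
Order-3 pole: residue = g''(a)/2; g''((-1/2) - ((1/2)*sqrt(3))*i) = -((145/27)*sqrt(3))*i, so the residue is -((145/54)*sqrt(3))*i.
The factor n**2 + n + 1 splits as (n - a)(n - a') with a = (-1/2) + ((1/2)*sqrt(3))*i, a' = (-1/2) - ((1/2)*sqrt(3))*i. At the order-3 pole a set g(n) = (n - a)^3*f(n) = [37*n/2 - 17/6] / (n - a')^3.
Order-3 pole: residue = g''(a)/2; g''((-1/2) + ((1/2)*sqrt(3))*i) = ((145/27)*sqrt(3))*i, so the residue is ((145/54)*sqrt(3))*i.
List the singular points by increasing real part (a conjugate pair: the negative imaginary part first).


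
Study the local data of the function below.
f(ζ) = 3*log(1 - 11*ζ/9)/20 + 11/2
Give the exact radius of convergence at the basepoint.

Branch term (3/20)*log(1 - ζ/(9/11)): its argument vanishes at ζ = 9/11, a logarithmic branch point, modulus 9/11.
The radius of convergence is the smallest modulus among the singular points: 9/11.

The radius of convergence is 9/11.


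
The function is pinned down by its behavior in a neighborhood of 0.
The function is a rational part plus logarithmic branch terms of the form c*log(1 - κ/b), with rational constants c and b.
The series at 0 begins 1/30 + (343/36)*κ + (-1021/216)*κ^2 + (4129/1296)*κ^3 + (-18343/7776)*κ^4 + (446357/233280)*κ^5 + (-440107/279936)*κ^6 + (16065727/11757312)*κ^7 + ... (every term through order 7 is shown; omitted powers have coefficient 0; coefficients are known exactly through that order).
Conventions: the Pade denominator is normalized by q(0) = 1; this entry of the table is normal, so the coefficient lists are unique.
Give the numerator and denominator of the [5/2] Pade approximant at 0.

The Pade approximant has numerator coefficients [1/30, 18984587/1961498, 113241292/2942247, 81738133/7845992, -151220449/70613928, 190552919/235379760]; denominator coefficients [1, 26628295/5884494, 2946190/980749].

Taylor coefficients needed (read off): a_0 = 1/30, a_1 = 343/36, a_2 = -1021/216, a_3 = 4129/1296, a_4 = -18343/7776, a_5 = 446357/233280, a_6 = -440107/279936, a_7 = 16065727/11757312.
Write the denominator as Q(κ) = 1 + q1*κ + q2*κ^2. Requiring Q*f - P = O(κ^8) with deg P <= 5 kills the coefficients of κ^6..κ^7 in Q*f:
  κ^6: a_6 + q1*a_5 + q2*a_4 = 0, i.e. -440107/279936 + (446357/233280)*q1 + (-18343/7776)*q2 = 0.
  κ^7: a_7 + q1*a_6 + q2*a_5 = 0, i.e. 16065727/11757312 + (-440107/279936)*q1 + (446357/233280)*q2 = 0.
Solving this linear system: q1 = 26628295/5884494, q2 = 2946190/980749.
The numerator is Q*f truncated at degree 5: P0 = a_0 = 1/30; P1 = a_1 + q1*a_0 = 18984587/1961498; P2 = a_2 + q1*a_1 + q2*a_0 = 113241292/2942247; P3 = a_3 + q1*a_2 + q2*a_1 = 81738133/7845992; P4 = a_4 + q1*a_3 + q2*a_2 = -151220449/70613928; P5 = a_5 + q1*a_4 + q2*a_3 = 190552919/235379760.


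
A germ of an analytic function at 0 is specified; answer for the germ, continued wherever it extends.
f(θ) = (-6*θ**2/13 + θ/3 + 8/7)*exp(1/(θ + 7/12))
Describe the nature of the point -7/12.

The exponent 1/(θ - (-7/12)) has a pole at -7/12, so exp(1/(θ - (-7/12))) takes every nonzero value near it: an essential singularity (not a pole of any order).

The point is an essential singularity.


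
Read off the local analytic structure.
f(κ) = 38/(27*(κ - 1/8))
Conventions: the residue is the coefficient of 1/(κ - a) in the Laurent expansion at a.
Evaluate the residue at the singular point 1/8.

At the order-1 pole 1/8 set g(κ) = (κ - (1/8))*f(κ) = 38/27.
Simple pole: residue = g(a) at a = 1/8, which is 38/27.

The residue is 38/27.


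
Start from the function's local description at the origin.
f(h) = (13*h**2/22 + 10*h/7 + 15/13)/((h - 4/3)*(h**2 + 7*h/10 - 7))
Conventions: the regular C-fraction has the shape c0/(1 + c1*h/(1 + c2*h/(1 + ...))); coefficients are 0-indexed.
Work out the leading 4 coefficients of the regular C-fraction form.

Taylor coefficients (expand at 0): a_0 = 45/364, a_1 = 2631/10192, a_2 = 652767/2242240, a_3 = 79020063/313913600.
c0 = a_0 = 45/364. Peel one level at a time: if S = 1 + c*h/S' with S'(0) = 1, then c is the h-coefficient of S and S' = c*h/(S - 1).
S_1 = c0/f = 1 + (-877/420)*h + (77821/38808)*h^2 + ...; c1 = -877/420.
S_2 = c1*h/(S_1 - 1) = 1 + (389105/405174)*h + (3865631393/13029045260)*h^2 + ...; c2 = 389105/405174.
S_3 = c2*h/(S_2 - 1) = 1 + (-11596894179/37536959350)*h + ...; c3 = -11596894179/37536959350.

The regular C-fraction coefficients are [45/364, -877/420, 389105/405174, -11596894179/37536959350].


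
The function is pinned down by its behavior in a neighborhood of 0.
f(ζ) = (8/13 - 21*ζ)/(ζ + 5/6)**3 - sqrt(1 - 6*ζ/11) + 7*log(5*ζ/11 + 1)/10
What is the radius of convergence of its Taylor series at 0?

The radius of convergence is 5/6.

Denominator factor (ζ + 5/6)^3: pole of order 3 at -5/6, modulus 5/6.
Branch term (7/10)*log(1 - ζ/(-11/5)): its argument vanishes at ζ = -11/5, a logarithmic branch point, modulus 11/5.
Branch term (-1)*sqrt(1 - ζ/(11/6)): its argument vanishes at ζ = 11/6, a square-root branch point, modulus 11/6.
The radius of convergence is the smallest modulus among the singular points: 5/6.


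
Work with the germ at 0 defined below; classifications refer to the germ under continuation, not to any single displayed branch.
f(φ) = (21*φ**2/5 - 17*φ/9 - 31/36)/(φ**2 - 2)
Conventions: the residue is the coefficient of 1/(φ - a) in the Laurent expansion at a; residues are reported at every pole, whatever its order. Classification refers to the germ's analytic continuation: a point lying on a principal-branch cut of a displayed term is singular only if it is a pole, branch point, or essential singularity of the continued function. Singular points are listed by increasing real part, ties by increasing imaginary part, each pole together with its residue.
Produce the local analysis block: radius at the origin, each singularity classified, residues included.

Radius of convergence at 0: sqrt(2).
At -sqrt(2): a pole of order 1; residue -17/18 - (1357/720)*sqrt(2).
At sqrt(2): a pole of order 1; residue -17/18 + (1357/720)*sqrt(2).

Denominator factor (φ**2 - 2): discriminant 8, real irrational roots sqrt(2) and -sqrt(2); poles of order 1, moduli sqrt(2) and sqrt(2).
The radius of convergence is the smallest modulus among the singular points: sqrt(2).
The factor φ**2 - 2 splits as (φ - a)(φ - a') with a = -sqrt(2), a' = sqrt(2). At the order-1 pole a set g(φ) = (φ - a)*f(φ) = [21*φ**2/5 - 17*φ/9 - 31/36] / (φ - a').
Simple pole: residue = g(a) at a = -sqrt(2), which is -17/18 - (1357/720)*sqrt(2).
The factor φ**2 - 2 splits as (φ - a)(φ - a') with a = sqrt(2), a' = -sqrt(2). At the order-1 pole a set g(φ) = (φ - a)*f(φ) = [21*φ**2/5 - 17*φ/9 - 31/36] / (φ - a').
Simple pole: residue = g(a) at a = sqrt(2), which is -17/18 + (1357/720)*sqrt(2).
List the singular points by increasing real part (a conjugate pair: the negative imaginary part first).


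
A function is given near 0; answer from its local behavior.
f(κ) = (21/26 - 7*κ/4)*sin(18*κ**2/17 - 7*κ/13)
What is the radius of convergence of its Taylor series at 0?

The radius of convergence is infinite.

The factor sin(18*κ**2/17 - 7*κ/13) is entire and contributes no finite singular point.
The polynomial part has no poles.
No finite singular points: the Taylor series at 0 converges everywhere.


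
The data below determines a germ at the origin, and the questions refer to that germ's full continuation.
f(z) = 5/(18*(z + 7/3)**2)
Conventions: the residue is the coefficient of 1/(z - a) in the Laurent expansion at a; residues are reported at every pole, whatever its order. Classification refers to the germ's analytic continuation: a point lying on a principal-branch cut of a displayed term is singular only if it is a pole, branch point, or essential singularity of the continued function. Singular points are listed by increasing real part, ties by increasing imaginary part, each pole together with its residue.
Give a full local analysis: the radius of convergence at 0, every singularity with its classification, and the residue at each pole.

Radius of convergence at 0: 7/3.
At -7/3: a pole of order 2; residue 0.

Denominator factor (z + 7/3)^2: pole of order 2 at -7/3, modulus 7/3.
The radius of convergence is the smallest modulus among the singular points: 7/3.
At the order-2 pole -7/3 set g(z) = (z - (-7/3))^2*f(z) = 5/18.
Order-2 pole: residue = g'(a); g'(-7/3) = 0, so the residue is 0.


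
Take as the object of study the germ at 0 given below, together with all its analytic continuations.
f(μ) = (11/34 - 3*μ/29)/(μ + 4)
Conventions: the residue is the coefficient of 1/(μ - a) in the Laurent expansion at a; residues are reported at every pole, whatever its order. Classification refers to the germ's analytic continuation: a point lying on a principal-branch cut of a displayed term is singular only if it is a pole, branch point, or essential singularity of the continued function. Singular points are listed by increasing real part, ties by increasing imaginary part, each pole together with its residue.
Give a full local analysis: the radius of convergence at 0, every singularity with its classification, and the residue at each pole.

Denominator factor (μ + 4): pole of order 1 at -4, modulus 4.
The radius of convergence is the smallest modulus among the singular points: 4.
At the order-1 pole -4 set g(μ) = (μ - (-4))*f(μ) = 11/34 - 3*μ/29.
Simple pole: residue = g(a) at a = -4, which is 727/986.

Radius of convergence at 0: 4.
At -4: a pole of order 1; residue 727/986.


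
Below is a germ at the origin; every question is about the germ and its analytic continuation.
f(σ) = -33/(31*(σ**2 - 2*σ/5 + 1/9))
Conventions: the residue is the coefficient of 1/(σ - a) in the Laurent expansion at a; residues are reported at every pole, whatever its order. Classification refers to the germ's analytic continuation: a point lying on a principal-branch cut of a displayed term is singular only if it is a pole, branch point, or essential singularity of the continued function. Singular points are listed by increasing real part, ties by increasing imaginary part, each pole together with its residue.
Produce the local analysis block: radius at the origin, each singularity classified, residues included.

Denominator factor (σ**2 - 2*σ/5 + 1/9): discriminant -64/225, complex-conjugate roots (1/5) + (4/15)*i and (1/5) - (4/15)*i; poles of order 1, moduli 1/3 and 1/3.
The radius of convergence is the smallest modulus among the singular points: 1/3.
The factor σ**2 - 2*σ/5 + 1/9 splits as (σ - a)(σ - a') with a = (1/5) - (4/15)*i, a' = (1/5) + (4/15)*i. At the order-1 pole a set g(σ) = (σ - a)*f(σ) = [-33/31] / (σ - a').
Simple pole: residue = g(a) at a = (1/5) - (4/15)*i, which is -(495/248)*i.
The factor σ**2 - 2*σ/5 + 1/9 splits as (σ - a)(σ - a') with a = (1/5) + (4/15)*i, a' = (1/5) - (4/15)*i. At the order-1 pole a set g(σ) = (σ - a)*f(σ) = [-33/31] / (σ - a').
Simple pole: residue = g(a) at a = (1/5) + (4/15)*i, which is (495/248)*i.
List the singular points by increasing real part (a conjugate pair: the negative imaginary part first).

Radius of convergence at 0: 1/3.
At (1/5) - (4/15)*i: a pole of order 1; residue -(495/248)*i.
At (1/5) + (4/15)*i: a pole of order 1; residue (495/248)*i.


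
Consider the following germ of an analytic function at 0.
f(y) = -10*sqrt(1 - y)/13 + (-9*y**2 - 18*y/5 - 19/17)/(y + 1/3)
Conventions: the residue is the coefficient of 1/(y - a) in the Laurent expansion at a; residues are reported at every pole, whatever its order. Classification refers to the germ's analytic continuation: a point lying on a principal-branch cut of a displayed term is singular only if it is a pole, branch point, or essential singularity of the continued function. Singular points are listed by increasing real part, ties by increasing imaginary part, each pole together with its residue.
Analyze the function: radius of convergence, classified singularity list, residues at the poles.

Denominator factor (y + 1/3): pole of order 1 at -1/3, modulus 1/3.
Branch term (-10/13)*sqrt(1 - y/(1)): its argument vanishes at y = 1, a square-root branch point, modulus 1.
The radius of convergence is the smallest modulus among the singular points: 1/3.
The branch term is analytic at -1/3 and contributes nothing to the residue; only the rational part matters.
At the order-1 pole -1/3 set g(y) = (y - (-1/3))*(rational part) = -9*y**2 - 18*y/5 - 19/17.
Simple pole: residue = g(a) at a = -1/3, which is -78/85.
List the singular points by increasing real part (a conjugate pair: the negative imaginary part first).

Radius of convergence at 0: 1/3.
At -1/3: a pole of order 1; residue -78/85.
At 1: an algebraic (square-root) branch point.


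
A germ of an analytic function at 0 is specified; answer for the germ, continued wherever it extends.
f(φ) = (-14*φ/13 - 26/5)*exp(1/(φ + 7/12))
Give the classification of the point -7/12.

The point is an essential singularity.

The exponent 1/(φ - (-7/12)) has a pole at -7/12, so exp(1/(φ - (-7/12))) takes every nonzero value near it: an essential singularity (not a pole of any order).


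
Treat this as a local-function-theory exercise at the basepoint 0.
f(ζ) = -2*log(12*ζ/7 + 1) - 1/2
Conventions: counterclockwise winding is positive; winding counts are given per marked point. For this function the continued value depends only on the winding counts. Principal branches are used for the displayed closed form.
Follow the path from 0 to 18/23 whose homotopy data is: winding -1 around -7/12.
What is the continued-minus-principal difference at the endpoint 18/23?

Continued minus principal equals (4)*pi*i.

The rational part is single-valued and drops out of the difference; each branch term changes only by its own monodromy.
(-2)*log(1 - ζ/(-7/12)): each positive loop around -7/12 adds 2*pi*i to the log, so winding -1 contributes (-2)*(-1)*2*pi*i = (4)*pi*i.
Summing the contributions at ζ = 18/23 gives (4)*pi*i.
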